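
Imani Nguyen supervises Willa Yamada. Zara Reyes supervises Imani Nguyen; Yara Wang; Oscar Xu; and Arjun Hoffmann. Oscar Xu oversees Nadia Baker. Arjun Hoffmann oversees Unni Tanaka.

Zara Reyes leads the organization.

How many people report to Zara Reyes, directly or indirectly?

7

Zara Reyes directly manages Imani Nguyen, Yara Wang, Oscar Xu, Arjun Hoffmann. Under Imani Nguyen: Willa Yamada (1). Yara Wang has no reports. Under Oscar Xu: Nadia Baker (1). Under Arjun Hoffmann: Unni Tanaka (1). So Zara Reyes's organization is 4 direct reports plus everyone under them: 2 + 1 + 2 + 2 = 7.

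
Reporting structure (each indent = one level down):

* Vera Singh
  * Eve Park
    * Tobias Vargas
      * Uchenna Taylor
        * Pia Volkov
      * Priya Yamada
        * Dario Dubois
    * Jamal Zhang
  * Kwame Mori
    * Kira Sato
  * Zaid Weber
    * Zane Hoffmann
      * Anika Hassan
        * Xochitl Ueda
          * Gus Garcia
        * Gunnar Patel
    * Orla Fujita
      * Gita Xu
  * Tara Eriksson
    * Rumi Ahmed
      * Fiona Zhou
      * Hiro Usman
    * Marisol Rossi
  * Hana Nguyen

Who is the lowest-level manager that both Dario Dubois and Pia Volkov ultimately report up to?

Tobias Vargas

Dario Dubois's chain of managers is Priya Yamada, Tobias Vargas, Eve Park, Vera Singh. Pia Volkov's chain of managers is Uchenna Taylor, Tobias Vargas, Eve Park, Vera Singh. The first manager that appears in both chains is Tobias Vargas.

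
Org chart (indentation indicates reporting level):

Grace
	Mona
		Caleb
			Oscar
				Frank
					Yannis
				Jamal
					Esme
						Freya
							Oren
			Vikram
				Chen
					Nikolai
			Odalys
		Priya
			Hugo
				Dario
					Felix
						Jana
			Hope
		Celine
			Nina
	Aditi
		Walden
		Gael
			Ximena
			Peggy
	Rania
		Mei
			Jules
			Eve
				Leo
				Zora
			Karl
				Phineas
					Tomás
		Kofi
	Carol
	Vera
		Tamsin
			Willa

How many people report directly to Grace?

5

Grace directly manages Mona, Aditi, Rania, Carol, Vera. That is 5 direct reports.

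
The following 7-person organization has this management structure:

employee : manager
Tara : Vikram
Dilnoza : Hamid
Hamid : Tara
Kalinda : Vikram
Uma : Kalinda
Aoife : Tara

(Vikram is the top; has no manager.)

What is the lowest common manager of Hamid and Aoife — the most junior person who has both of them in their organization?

Tara

Hamid's chain of managers is Tara, Vikram. Aoife's chain of managers is Tara, Vikram. The first manager that appears in both chains is Tara.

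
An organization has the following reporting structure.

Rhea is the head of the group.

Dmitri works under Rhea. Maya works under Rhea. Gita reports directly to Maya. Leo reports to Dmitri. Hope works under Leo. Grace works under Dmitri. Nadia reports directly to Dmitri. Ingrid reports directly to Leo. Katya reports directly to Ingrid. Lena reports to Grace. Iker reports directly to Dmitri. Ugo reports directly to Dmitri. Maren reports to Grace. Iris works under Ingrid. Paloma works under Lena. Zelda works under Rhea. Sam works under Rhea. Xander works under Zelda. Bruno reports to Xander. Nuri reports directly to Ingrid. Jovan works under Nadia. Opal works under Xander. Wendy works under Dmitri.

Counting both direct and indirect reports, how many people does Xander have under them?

Xander directly manages Bruno, Opal. Bruno has no reports. Opal has no reports. So Xander's organization is 2 direct reports plus everyone under them: 1 + 1 = 2.

2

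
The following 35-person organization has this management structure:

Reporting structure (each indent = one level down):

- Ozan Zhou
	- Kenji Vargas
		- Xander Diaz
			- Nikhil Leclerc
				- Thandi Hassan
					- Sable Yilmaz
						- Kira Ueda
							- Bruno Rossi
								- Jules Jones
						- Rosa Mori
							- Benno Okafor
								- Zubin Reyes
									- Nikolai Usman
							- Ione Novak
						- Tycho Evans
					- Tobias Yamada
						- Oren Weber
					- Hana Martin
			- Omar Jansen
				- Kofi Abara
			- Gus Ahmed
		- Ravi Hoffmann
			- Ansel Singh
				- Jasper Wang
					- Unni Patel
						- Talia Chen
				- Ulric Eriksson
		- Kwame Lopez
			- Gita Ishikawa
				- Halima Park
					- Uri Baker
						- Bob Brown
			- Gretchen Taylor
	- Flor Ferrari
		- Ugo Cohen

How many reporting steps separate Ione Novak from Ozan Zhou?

7

Chain from Ione Novak up to Ozan Zhou: Ione Novak → Rosa Mori → Sable Yilmaz → Thandi Hassan → Nikhil Leclerc → Xander Diaz → Kenji Vargas → Ozan Zhou. That is 7 steps up, so Ione Novak is 7 levels below Ozan Zhou.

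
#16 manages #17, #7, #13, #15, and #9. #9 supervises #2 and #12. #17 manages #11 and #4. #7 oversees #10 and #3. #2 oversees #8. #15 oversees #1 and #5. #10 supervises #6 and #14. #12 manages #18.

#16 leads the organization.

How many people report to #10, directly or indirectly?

#10 directly manages #14, #6. #14 has no reports. #6 has no reports. So #10's organization is 2 direct reports plus everyone under them: 1 + 1 = 2.

2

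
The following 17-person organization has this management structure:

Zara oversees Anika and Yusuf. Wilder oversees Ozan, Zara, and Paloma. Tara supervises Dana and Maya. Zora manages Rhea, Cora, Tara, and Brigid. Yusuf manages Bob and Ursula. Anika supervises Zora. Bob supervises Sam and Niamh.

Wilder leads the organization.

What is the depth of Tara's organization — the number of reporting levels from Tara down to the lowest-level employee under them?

The longest chain under Tara runs Tara → Maya, which is 1 level below Tara.

1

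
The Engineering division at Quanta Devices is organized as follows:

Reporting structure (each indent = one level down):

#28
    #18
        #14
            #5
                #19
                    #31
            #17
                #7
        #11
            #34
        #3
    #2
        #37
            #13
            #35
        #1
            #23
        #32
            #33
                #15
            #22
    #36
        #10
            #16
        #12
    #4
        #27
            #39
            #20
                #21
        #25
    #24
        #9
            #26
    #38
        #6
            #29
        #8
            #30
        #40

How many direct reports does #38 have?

#38 directly manages #6, #8, #40. That is 3 direct reports.

3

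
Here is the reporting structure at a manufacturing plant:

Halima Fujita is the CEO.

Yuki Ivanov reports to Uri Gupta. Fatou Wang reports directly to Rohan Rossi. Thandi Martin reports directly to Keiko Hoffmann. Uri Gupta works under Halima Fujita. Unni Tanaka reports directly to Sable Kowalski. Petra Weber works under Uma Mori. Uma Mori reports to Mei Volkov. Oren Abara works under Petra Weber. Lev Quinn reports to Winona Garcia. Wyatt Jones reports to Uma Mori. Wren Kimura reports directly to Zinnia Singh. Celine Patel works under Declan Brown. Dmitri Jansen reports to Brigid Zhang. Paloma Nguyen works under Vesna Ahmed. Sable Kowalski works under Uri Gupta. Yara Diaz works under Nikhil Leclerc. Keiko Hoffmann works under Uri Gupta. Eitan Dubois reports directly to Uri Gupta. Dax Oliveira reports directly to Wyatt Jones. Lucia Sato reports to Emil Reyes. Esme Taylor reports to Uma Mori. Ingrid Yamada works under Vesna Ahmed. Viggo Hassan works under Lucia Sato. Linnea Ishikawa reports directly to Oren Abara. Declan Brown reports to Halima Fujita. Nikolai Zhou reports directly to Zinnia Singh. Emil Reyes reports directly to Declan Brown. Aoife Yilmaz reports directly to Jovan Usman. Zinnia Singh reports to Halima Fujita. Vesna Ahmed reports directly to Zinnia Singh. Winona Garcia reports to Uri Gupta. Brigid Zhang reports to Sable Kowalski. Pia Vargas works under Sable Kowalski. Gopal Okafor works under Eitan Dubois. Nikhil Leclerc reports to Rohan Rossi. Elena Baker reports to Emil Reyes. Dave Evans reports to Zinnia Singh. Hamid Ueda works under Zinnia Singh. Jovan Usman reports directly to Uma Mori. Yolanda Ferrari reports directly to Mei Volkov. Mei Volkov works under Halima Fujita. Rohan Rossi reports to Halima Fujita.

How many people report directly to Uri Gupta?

Uri Gupta directly manages Sable Kowalski, Eitan Dubois, Winona Garcia, Keiko Hoffmann, Yuki Ivanov. That is 5 direct reports.

5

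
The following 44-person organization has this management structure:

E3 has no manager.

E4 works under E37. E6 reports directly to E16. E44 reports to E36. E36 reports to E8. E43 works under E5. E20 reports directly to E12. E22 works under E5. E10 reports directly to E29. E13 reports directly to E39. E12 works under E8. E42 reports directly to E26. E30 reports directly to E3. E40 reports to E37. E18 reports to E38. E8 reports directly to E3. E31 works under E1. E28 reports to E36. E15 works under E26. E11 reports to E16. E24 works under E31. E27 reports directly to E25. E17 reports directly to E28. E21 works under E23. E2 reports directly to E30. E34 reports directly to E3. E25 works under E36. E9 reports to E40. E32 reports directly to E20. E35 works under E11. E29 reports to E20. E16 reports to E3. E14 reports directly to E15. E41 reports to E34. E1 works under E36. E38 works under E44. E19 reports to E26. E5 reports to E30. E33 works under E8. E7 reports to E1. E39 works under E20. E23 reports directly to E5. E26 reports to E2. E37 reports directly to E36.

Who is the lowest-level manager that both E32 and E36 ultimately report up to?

E8

E32's chain of managers is E20, E12, E8, E3. E36's chain of managers is E8, E3. The first manager that appears in both chains is E8.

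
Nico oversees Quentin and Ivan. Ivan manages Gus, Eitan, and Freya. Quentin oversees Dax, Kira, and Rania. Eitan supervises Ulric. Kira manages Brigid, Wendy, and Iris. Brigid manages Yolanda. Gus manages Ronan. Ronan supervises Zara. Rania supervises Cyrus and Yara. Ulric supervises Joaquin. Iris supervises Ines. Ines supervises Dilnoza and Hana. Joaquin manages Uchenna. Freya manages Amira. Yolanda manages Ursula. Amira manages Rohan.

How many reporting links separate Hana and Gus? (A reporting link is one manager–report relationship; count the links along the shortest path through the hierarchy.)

7

Hana is 5 levels below Nico, and Gus is 2 levels below Nico (their lowest common manager). The shortest path runs up from Hana to Nico and back down to Gus: 5 + 2 = 7 links.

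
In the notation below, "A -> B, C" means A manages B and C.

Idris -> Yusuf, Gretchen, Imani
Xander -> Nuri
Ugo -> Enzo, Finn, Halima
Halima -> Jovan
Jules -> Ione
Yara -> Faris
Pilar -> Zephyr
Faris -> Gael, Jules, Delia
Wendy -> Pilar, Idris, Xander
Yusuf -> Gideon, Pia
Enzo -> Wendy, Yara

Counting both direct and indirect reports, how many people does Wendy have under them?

10

Wendy directly manages Pilar, Idris, Xander. Under Pilar: Zephyr (1). Under Idris: Imani, Gretchen, Yusuf, Pia, Gideon (5). Under Xander: Nuri (1). So Wendy's organization is 3 direct reports plus everyone under them: 2 + 6 + 2 = 10.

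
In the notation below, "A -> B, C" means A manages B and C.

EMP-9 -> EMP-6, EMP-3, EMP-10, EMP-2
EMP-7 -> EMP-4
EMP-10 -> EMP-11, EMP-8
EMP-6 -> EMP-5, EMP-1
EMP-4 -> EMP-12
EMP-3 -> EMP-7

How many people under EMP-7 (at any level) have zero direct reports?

1

The only person in EMP-7's organization with no one reporting to them is EMP-12. That is 1.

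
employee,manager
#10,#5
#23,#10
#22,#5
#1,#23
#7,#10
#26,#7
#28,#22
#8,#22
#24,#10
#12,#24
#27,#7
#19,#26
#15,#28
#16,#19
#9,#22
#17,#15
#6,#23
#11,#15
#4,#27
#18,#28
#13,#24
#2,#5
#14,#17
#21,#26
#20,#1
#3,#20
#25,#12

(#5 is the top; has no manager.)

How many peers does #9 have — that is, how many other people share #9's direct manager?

#9 reports to #22. #22's other direct reports are #28, #8 — 2 peers.

2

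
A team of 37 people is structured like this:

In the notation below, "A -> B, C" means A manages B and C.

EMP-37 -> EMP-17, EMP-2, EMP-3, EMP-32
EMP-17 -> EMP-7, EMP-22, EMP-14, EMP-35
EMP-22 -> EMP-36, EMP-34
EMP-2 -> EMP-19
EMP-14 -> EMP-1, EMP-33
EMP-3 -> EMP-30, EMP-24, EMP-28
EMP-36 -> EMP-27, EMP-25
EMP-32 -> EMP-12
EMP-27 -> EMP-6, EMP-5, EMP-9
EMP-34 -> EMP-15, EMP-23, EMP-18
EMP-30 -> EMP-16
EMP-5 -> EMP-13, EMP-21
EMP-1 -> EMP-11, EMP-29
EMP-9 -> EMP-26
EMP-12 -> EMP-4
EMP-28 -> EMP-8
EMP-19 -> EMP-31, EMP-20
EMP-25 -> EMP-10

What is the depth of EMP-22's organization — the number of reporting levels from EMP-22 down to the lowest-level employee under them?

The longest chain under EMP-22 runs EMP-22 → EMP-36 → EMP-27 → EMP-9 → EMP-26, which is 4 levels below EMP-22.

4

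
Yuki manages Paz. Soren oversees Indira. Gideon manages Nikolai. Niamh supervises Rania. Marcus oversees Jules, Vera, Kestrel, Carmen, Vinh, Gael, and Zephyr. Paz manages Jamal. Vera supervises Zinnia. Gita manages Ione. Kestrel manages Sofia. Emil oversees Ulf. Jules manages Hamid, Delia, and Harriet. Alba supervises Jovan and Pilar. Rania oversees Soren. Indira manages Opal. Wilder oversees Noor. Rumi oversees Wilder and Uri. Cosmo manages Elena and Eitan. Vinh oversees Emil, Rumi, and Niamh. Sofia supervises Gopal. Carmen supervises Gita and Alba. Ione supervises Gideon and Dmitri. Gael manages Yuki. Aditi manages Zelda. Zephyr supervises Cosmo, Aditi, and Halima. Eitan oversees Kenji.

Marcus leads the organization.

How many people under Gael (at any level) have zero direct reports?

1

The only person in Gael's organization with no one reporting to them is Jamal. That is 1.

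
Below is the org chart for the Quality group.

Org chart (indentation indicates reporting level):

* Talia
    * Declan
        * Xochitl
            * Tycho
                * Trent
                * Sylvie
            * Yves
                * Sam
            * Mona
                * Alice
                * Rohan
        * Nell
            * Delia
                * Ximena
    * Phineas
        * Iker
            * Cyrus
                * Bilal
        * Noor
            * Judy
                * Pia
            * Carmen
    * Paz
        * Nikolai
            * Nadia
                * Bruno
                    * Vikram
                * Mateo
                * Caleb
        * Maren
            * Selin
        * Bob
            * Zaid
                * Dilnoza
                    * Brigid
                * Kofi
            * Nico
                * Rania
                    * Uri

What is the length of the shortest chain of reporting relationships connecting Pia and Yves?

7

Pia is 4 levels below Talia, and Yves is 3 levels below Talia (their lowest common manager). The shortest path runs up from Pia to Talia and back down to Yves: 4 + 3 = 7 links.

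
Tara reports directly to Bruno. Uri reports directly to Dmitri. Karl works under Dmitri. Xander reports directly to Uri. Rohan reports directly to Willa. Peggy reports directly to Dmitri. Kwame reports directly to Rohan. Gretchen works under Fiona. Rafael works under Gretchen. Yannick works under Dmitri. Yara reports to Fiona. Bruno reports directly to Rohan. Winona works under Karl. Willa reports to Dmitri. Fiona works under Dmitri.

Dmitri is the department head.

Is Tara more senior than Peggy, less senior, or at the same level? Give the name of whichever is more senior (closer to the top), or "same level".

Peggy

Tara is 4 levels below Dmitri; Peggy is 1. Peggy is higher.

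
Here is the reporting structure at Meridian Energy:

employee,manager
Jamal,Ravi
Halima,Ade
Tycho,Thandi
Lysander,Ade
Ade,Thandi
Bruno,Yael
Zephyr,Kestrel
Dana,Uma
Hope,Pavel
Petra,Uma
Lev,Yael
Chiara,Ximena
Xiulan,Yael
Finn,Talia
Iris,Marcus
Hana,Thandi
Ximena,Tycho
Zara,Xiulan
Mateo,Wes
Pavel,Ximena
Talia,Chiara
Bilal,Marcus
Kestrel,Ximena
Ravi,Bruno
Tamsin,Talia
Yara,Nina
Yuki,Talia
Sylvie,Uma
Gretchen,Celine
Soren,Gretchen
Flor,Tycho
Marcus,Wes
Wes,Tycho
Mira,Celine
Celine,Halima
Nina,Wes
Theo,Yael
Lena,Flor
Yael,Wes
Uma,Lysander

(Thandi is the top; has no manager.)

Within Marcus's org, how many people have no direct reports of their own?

2

The people in Marcus's organization with no one reporting to them are Bilal, Iris. That is 2.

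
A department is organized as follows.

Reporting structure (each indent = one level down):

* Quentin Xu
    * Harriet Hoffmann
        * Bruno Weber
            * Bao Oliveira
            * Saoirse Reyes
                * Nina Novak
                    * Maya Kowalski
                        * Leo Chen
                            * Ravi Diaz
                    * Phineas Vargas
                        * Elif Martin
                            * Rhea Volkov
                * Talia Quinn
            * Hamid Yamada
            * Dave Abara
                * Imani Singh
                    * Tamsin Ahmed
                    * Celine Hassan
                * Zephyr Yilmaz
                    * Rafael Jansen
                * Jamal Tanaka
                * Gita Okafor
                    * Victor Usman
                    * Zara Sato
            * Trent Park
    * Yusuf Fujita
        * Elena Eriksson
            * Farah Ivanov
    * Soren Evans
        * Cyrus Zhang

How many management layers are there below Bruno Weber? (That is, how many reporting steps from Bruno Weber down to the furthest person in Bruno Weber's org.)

The longest chain under Bruno Weber runs Bruno Weber → Saoirse Reyes → Nina Novak → Phineas Vargas → Elif Martin → Rhea Volkov, which is 5 levels below Bruno Weber.

5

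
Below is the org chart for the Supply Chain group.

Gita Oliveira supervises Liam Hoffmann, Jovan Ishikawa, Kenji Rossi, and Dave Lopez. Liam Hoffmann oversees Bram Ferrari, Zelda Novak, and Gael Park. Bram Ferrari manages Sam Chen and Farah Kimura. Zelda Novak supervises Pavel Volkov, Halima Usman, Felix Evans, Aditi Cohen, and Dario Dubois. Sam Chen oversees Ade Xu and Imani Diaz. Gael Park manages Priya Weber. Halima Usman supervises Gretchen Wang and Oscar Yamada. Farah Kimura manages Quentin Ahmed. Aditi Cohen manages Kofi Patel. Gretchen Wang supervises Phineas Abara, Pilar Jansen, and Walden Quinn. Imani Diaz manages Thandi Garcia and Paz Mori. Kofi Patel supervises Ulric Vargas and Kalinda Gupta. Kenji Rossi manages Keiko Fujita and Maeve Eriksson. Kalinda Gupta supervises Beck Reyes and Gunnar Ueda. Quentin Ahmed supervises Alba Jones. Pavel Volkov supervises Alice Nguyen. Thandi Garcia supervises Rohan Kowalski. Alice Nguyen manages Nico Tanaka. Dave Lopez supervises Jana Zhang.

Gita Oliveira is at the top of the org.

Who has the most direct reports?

Zelda Novak

Direct-report counts: Gita Oliveira has 4; Dave Lopez has 1; Kenji Rossi has 2; Liam Hoffmann has 3; Gael Park has 1; Zelda Novak has 5; Pavel Volkov has 1; Alice Nguyen has 1; Aditi Cohen has 1; Kofi Patel has 2; Kalinda Gupta has 2; Halima Usman has 2; Gretchen Wang has 3; Bram Ferrari has 2; Farah Kimura has 1; Quentin Ahmed has 1; Sam Chen has 2; Imani Diaz has 2; Thandi Garcia has 1. The largest is 5, held by Zelda Novak.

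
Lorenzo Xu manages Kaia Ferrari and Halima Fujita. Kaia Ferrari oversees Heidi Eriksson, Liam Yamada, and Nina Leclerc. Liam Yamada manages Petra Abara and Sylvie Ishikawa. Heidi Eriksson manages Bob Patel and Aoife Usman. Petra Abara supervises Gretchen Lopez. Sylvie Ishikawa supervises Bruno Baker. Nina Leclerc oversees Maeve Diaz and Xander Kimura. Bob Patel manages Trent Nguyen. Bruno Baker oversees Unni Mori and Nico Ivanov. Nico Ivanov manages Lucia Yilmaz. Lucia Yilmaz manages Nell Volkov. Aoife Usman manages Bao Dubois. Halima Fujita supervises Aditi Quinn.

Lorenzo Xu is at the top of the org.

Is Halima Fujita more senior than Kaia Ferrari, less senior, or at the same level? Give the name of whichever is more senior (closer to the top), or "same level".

same level

Both Halima Fujita and Kaia Ferrari are 1 level below Lorenzo Xu.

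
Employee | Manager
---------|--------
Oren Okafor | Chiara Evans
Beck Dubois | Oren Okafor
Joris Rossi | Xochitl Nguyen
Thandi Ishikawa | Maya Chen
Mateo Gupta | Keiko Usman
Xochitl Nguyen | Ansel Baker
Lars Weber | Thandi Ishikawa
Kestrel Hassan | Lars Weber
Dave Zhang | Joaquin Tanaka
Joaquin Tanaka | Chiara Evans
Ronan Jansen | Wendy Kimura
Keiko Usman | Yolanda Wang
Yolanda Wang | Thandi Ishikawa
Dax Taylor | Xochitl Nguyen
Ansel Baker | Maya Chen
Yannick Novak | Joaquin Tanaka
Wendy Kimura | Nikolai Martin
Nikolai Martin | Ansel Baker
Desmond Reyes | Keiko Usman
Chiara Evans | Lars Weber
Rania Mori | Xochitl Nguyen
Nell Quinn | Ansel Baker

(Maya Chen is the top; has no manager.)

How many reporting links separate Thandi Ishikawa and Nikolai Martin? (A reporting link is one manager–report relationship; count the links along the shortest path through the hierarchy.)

Thandi Ishikawa is 1 level below Maya Chen, and Nikolai Martin is 2 levels below Maya Chen (their lowest common manager). The shortest path runs up from Thandi Ishikawa to Maya Chen and back down to Nikolai Martin: 1 + 2 = 3 links.

3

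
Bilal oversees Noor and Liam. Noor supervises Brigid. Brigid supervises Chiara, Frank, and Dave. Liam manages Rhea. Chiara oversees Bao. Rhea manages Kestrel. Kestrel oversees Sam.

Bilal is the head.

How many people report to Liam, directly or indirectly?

3

Liam directly manages Rhea. Under Rhea: Kestrel, Sam (2). That's 3 in total.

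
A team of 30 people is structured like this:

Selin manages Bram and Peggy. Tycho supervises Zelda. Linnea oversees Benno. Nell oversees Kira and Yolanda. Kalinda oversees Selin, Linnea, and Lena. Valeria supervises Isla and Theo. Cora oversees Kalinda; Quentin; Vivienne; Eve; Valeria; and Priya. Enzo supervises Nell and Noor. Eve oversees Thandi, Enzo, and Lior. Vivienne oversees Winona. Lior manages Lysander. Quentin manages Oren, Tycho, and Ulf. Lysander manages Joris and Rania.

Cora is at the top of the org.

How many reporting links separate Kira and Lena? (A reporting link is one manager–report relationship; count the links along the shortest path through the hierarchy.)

Kira is 4 levels below Cora, and Lena is 2 levels below Cora (their lowest common manager). The shortest path runs up from Kira to Cora and back down to Lena: 4 + 2 = 6 links.

6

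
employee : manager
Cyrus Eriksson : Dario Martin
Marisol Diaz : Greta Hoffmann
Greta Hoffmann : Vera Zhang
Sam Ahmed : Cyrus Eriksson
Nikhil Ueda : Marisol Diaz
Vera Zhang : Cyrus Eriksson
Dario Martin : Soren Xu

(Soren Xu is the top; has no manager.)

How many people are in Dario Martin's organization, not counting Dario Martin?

6

Dario Martin directly manages Cyrus Eriksson. Under Cyrus Eriksson: Vera Zhang, Greta Hoffmann, Marisol Diaz, Nikhil Ueda, Sam Ahmed (5). That's 6 in total.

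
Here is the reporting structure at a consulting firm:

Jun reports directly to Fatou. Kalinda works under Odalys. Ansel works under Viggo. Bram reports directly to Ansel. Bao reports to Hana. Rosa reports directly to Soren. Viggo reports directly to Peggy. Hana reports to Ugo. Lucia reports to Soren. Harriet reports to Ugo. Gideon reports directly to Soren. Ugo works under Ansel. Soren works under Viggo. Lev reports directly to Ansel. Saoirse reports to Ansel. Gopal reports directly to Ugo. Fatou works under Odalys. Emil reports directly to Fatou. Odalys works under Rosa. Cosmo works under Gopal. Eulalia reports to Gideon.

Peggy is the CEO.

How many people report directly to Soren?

3

Soren directly manages Lucia, Rosa, Gideon. That is 3 direct reports.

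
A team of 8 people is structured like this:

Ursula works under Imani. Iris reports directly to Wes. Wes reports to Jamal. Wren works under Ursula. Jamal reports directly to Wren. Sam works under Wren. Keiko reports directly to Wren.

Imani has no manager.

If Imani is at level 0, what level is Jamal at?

3

Chain from Jamal up to Imani: Jamal → Wren → Ursula → Imani. That is 3 steps up, so Jamal is 3 levels below Imani.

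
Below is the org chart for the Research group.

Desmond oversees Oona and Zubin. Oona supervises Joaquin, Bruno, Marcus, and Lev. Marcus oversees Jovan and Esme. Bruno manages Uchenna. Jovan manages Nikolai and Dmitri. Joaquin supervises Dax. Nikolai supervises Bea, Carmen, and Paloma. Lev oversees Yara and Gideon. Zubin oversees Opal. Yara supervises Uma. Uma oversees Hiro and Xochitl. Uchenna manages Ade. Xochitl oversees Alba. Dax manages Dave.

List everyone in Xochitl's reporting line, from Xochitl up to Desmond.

Xochitl -> Uma -> Yara -> Lev -> Oona -> Desmond

Xochitl reports to Uma. Uma reports to Yara. Yara reports to Lev. Lev reports to Oona. Oona reports to Desmond. Desmond is at the top.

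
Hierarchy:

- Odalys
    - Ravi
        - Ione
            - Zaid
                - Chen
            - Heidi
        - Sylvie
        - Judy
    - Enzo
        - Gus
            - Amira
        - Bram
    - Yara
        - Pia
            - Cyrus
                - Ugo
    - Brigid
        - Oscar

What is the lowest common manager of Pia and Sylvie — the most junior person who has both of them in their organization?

Pia's chain of managers is Yara, Odalys. Sylvie's chain of managers is Ravi, Odalys. The first manager that appears in both chains is Odalys.

Odalys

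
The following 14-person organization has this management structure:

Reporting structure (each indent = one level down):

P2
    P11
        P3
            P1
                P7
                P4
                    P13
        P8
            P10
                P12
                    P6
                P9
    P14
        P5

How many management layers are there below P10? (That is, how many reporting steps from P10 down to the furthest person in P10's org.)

The longest chain under P10 runs P10 → P12 → P6, which is 2 levels below P10.

2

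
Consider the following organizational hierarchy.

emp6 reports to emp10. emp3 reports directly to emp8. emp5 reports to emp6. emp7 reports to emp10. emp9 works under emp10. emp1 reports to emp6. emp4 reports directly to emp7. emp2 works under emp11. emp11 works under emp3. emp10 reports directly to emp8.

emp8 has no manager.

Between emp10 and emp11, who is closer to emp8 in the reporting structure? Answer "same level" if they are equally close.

emp10 is 1 level below emp8; emp11 is 2. emp10 is higher.

emp10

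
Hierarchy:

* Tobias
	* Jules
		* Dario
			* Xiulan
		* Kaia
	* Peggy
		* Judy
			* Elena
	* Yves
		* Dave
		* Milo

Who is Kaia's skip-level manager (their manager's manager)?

Tobias

Kaia reports to Jules, and Jules reports to Tobias. So Kaia's skip-level manager is Tobias.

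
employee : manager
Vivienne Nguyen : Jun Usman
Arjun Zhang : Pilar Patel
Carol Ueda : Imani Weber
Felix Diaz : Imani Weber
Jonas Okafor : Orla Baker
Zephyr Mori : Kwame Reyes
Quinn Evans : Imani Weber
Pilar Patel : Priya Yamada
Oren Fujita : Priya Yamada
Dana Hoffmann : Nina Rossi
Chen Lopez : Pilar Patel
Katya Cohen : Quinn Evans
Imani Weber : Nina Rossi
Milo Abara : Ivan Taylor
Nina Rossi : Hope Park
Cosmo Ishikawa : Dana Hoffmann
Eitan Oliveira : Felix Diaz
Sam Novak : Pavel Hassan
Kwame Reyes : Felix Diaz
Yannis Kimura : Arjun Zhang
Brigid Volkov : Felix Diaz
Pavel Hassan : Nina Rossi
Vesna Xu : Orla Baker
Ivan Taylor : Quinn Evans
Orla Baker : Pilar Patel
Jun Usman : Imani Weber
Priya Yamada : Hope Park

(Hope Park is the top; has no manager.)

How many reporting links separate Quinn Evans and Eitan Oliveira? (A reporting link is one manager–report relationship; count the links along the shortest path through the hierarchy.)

3

Quinn Evans is 1 level below Imani Weber, and Eitan Oliveira is 2 levels below Imani Weber (their lowest common manager). The shortest path runs up from Quinn Evans to Imani Weber and back down to Eitan Oliveira: 1 + 2 = 3 links.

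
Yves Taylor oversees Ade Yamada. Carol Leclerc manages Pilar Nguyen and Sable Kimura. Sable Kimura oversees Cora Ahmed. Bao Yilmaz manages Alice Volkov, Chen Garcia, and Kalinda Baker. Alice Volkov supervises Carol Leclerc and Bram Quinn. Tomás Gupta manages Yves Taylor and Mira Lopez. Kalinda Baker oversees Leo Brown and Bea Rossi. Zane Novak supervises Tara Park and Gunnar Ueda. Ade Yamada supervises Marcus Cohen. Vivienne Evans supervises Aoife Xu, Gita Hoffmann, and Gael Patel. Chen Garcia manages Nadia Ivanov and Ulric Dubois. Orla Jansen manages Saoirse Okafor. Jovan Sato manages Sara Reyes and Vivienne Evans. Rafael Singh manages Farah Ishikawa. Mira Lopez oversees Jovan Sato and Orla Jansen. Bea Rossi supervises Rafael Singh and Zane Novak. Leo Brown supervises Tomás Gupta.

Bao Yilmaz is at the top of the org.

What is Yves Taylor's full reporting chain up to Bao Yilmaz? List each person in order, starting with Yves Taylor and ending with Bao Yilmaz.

Yves Taylor reports to Tomás Gupta. Tomás Gupta reports to Leo Brown. Leo Brown reports to Kalinda Baker. Kalinda Baker reports to Bao Yilmaz. Bao Yilmaz is at the top.

Yves Taylor -> Tomás Gupta -> Leo Brown -> Kalinda Baker -> Bao Yilmaz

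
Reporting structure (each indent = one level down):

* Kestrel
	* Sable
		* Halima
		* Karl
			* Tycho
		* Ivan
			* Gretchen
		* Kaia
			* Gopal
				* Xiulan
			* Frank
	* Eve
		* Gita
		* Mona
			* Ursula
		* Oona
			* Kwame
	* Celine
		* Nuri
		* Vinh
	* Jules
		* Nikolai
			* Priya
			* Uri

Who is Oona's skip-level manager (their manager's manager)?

Kestrel

Oona reports to Eve, and Eve reports to Kestrel. So Oona's skip-level manager is Kestrel.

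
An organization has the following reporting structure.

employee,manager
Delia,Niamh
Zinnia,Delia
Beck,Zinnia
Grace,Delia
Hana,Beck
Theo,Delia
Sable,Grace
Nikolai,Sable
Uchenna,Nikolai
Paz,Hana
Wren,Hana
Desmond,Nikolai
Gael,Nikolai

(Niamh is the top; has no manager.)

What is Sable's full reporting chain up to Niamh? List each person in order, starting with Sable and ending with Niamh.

Sable reports to Grace. Grace reports to Delia. Delia reports to Niamh. Niamh is at the top.

Sable -> Grace -> Delia -> Niamh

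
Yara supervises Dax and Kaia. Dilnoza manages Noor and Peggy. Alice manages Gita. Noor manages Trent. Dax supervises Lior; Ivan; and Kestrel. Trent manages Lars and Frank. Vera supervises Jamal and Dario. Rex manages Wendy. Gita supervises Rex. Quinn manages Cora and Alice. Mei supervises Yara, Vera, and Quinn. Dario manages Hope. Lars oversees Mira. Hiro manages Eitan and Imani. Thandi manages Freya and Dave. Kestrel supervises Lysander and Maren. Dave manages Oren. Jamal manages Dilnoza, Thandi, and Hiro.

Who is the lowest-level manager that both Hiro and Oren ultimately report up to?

Jamal

Hiro's chain of managers is Jamal, Vera, Mei. Oren's chain of managers is Dave, Thandi, Jamal, Vera, Mei. The first manager that appears in both chains is Jamal.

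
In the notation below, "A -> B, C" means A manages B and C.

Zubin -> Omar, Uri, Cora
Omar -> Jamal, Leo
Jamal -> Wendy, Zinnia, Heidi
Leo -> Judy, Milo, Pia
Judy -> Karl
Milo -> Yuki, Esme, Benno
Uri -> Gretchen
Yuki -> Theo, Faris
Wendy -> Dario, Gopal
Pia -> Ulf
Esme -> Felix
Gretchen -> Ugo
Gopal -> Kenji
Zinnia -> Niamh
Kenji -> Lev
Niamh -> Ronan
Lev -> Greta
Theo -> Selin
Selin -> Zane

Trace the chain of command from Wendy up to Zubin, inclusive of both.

Wendy reports to Jamal. Jamal reports to Omar. Omar reports to Zubin. Zubin is at the top.

Wendy -> Jamal -> Omar -> Zubin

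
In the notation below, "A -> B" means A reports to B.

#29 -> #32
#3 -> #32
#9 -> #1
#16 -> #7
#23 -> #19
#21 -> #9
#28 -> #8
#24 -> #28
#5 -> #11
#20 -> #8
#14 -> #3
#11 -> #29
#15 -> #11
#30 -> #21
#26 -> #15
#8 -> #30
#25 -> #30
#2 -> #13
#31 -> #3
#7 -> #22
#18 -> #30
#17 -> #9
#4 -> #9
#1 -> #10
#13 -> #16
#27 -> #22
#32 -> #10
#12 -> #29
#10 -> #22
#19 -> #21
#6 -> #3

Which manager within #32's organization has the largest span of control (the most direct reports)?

Direct-report counts within #32's organization: #32 has 2; #29 has 2; #11 has 2; #15 has 1; #3 has 3. The largest is 3, held by #3.

#3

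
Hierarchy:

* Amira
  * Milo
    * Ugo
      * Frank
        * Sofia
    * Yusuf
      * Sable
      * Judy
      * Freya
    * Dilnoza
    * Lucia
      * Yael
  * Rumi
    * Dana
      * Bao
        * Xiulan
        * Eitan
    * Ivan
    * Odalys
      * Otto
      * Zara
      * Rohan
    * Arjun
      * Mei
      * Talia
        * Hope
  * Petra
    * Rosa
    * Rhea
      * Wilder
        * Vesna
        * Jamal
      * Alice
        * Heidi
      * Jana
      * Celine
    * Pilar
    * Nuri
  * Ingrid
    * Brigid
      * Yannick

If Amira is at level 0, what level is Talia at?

Chain from Talia up to Amira: Talia → Arjun → Rumi → Amira. That is 3 steps up, so Talia is 3 levels below Amira.

3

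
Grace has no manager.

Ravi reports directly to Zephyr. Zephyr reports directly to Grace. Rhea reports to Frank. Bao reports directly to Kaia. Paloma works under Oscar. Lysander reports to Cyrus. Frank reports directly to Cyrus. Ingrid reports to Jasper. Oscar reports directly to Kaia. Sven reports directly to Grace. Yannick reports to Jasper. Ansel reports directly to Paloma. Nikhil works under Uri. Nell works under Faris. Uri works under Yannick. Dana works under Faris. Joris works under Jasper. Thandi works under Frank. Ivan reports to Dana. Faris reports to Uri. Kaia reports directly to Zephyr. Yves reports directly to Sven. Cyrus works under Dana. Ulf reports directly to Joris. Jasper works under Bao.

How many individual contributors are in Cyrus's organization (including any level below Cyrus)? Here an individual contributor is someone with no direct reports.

The people in Cyrus's organization with no one reporting to them are Lysander, Thandi, Rhea. That is 3.

3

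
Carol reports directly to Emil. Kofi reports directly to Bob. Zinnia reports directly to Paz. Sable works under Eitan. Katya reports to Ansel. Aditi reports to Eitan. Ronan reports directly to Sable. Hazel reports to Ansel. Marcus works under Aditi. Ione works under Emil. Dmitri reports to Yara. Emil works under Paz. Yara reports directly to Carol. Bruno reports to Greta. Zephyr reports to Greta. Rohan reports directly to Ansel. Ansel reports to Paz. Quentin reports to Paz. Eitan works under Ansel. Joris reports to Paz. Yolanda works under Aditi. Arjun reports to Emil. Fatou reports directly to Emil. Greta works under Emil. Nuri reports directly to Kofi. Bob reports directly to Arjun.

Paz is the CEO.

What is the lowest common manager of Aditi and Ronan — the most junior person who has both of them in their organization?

Eitan

Aditi's chain of managers is Eitan, Ansel, Paz. Ronan's chain of managers is Sable, Eitan, Ansel, Paz. The first manager that appears in both chains is Eitan.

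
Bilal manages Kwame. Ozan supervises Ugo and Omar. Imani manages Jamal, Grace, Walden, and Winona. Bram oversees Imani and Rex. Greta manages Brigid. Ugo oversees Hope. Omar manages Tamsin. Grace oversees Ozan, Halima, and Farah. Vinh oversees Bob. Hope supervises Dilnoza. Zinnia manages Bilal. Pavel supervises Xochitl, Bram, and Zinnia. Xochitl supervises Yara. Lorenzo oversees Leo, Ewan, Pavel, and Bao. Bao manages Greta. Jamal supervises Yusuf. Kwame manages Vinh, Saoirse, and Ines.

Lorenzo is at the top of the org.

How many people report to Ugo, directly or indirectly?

Ugo directly manages Hope. Under Hope: Dilnoza (1). That's 2 in total.

2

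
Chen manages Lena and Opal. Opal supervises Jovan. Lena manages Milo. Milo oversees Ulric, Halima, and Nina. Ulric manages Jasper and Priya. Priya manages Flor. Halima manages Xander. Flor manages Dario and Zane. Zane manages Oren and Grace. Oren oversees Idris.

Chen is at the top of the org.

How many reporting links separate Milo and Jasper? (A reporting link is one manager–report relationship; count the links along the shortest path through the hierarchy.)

2

Jasper is in Milo's organization: the chain from Jasper up to Milo is Jasper → Ulric → Milo, which is 2 links.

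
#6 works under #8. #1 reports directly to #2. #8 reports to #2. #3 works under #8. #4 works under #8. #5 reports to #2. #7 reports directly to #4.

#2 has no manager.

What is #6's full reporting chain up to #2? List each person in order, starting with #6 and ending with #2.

#6 -> #8 -> #2

#6 reports to #8. #8 reports to #2. #2 is at the top.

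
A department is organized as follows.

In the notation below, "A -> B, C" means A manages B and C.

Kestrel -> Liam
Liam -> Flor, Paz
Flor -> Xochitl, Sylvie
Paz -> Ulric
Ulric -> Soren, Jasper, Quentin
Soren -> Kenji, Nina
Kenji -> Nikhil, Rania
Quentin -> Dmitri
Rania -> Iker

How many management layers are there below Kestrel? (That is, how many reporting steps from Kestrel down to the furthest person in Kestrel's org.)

7

The longest chain under Kestrel runs Kestrel → Liam → Paz → Ulric → Soren → Kenji → Rania → Iker, which is 7 levels below Kestrel.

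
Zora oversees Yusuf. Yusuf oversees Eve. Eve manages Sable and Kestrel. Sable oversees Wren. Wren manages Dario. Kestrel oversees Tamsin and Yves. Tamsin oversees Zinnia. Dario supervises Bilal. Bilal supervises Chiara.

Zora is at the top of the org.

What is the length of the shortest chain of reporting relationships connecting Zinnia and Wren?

5

Zinnia is 3 levels below Eve, and Wren is 2 levels below Eve (their lowest common manager). The shortest path runs up from Zinnia to Eve and back down to Wren: 3 + 2 = 5 links.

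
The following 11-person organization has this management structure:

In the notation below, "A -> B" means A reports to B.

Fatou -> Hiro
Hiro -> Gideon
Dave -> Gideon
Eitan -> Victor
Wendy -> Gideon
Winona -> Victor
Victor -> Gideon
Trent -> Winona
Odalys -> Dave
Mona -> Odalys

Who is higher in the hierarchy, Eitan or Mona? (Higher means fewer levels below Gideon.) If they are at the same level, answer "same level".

Eitan

Eitan is 2 levels below Gideon; Mona is 3. Eitan is higher.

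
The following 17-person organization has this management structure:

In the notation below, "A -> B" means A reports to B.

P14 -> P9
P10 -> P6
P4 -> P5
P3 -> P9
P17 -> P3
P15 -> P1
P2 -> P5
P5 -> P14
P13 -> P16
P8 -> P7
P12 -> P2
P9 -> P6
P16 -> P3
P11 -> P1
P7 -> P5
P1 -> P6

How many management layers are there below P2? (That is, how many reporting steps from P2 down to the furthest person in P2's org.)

The longest chain under P2 runs P2 → P12, which is 1 level below P2.

1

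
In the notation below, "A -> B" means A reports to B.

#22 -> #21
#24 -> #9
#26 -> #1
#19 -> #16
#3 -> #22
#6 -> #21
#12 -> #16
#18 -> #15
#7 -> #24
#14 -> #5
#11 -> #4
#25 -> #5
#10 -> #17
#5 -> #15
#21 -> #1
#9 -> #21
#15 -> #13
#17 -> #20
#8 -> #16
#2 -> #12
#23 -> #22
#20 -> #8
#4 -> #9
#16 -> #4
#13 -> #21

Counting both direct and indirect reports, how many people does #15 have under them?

#15 directly manages #5, #18. Under #5: #25, #14 (2). #18 has no reports. So #15's organization is 2 direct reports plus everyone under them: 3 + 1 = 4.

4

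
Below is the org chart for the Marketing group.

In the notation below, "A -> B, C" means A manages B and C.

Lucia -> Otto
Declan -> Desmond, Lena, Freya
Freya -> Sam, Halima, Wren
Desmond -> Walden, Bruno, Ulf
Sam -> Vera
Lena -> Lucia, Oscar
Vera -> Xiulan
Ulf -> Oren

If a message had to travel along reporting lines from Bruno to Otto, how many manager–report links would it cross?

Bruno is 2 levels below Declan, and Otto is 3 levels below Declan (their lowest common manager). The shortest path runs up from Bruno to Declan and back down to Otto: 2 + 3 = 5 links.

5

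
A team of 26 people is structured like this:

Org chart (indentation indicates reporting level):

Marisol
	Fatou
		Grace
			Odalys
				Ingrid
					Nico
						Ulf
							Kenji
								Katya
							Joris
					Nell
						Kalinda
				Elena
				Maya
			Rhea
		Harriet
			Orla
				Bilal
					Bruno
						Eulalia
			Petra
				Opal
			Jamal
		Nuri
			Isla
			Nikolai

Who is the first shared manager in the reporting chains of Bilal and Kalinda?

Fatou

Bilal's chain of managers is Orla, Harriet, Fatou, Marisol. Kalinda's chain of managers is Nell, Ingrid, Odalys, Grace, Fatou, Marisol. The first manager that appears in both chains is Fatou.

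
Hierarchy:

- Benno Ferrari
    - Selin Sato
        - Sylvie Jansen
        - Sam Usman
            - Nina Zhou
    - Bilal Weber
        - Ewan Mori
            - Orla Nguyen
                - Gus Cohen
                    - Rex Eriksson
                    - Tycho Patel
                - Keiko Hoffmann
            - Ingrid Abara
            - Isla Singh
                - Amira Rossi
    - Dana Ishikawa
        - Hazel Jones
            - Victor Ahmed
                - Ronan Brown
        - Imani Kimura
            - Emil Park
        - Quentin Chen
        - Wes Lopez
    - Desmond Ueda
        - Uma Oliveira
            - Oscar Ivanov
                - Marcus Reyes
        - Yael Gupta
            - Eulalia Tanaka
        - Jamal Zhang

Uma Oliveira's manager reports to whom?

Benno Ferrari

Uma Oliveira reports to Desmond Ueda, and Desmond Ueda reports to Benno Ferrari. So Uma Oliveira's skip-level manager is Benno Ferrari.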